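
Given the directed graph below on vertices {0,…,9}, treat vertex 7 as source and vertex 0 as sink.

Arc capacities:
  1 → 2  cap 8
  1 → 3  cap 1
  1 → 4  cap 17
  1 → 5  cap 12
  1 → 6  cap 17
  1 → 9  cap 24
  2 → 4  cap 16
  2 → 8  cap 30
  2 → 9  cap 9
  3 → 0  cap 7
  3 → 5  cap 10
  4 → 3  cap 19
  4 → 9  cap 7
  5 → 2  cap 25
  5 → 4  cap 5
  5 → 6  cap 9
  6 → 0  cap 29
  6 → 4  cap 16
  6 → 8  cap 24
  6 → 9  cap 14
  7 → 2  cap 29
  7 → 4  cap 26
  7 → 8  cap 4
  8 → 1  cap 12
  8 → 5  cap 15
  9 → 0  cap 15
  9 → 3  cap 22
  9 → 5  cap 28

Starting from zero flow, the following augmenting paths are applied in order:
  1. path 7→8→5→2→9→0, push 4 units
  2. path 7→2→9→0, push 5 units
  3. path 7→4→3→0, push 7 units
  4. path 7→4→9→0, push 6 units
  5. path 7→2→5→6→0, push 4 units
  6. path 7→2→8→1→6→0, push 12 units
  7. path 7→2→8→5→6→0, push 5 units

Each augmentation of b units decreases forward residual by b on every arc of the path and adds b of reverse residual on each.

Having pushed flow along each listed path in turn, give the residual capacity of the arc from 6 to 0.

after path 1 (7→8→5→2→9→0, push 4): res(6,0)=29
after path 2 (7→2→9→0, push 5): res(6,0)=29
after path 3 (7→4→3→0, push 7): res(6,0)=29
after path 4 (7→4→9→0, push 6): res(6,0)=29
after path 5 (7→2→5→6→0, push 4): res(6,0)=25
after path 6 (7→2→8→1→6→0, push 12): res(6,0)=13
after path 7 (7→2→8→5→6→0, push 5): res(6,0)=8

Residual capacity of (6,0): 8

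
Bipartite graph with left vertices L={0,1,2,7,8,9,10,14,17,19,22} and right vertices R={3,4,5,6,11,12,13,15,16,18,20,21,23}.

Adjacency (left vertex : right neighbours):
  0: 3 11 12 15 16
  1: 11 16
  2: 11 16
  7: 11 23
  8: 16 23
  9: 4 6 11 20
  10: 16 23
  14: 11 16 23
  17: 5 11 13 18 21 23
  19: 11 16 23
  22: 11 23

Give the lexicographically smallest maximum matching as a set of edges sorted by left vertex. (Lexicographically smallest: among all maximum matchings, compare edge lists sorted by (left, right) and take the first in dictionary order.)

Lex-smallest maximum matching: {(0,3), (1,11), (2,16), (7,23), (9,4), (17,5)}

|M| = 6 (so the lex-smallest maximum matching has 6 edges)
process left vertices in ascending order; for each, take the smallest-labelled available neighbour that still permits 6 edges overall, or leave it unmatched if none does
lex-smallest matching: {0-3, 1-11, 2-16, 7-23, 9-4, 17-5}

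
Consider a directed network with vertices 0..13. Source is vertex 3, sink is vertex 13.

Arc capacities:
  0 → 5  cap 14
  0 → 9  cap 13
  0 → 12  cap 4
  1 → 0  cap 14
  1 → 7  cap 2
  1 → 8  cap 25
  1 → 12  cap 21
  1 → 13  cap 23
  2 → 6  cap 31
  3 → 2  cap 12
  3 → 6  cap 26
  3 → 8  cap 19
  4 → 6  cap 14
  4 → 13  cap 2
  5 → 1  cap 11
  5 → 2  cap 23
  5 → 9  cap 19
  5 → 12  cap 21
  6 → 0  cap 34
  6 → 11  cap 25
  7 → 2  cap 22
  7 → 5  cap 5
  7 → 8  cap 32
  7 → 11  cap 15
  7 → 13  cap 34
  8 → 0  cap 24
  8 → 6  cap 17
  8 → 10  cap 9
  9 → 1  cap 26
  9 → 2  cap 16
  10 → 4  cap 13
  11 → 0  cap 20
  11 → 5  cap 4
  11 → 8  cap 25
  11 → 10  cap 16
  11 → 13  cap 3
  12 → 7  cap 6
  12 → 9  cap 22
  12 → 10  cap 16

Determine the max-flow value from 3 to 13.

Maximum flow value: 36

augment #1: 3→6→11→13 bottleneck 3, total now 3
augment #2: 3→8→10→4→13 bottleneck 2, total now 5
augment #3: 3→6→0→5→1→13 bottleneck 11, total now 16
augment #4: 3→6→0→9→1→13 bottleneck 12, total now 28
augment #5: 3→8→0→12→7→13 bottleneck 4, total now 32
augment #6: 3→8→0→5→12→7→13 bottleneck 2, total now 34
augment #7: 3→8→0→9→1→7→13 bottleneck 1, total now 35
augment #8: 3→8→0→5→9→1→7→13 bottleneck 1, total now 36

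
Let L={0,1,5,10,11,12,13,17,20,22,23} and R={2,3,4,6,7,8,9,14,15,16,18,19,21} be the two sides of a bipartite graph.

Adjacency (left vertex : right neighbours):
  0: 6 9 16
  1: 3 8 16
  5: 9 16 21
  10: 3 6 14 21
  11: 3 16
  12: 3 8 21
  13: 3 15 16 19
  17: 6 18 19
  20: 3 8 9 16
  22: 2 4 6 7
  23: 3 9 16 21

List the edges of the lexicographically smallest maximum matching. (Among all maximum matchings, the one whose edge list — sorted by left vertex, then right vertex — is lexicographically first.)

Lex-smallest maximum matching: {(0,6), (1,3), (5,9), (10,14), (11,16), (12,8), (13,15), (17,18), (22,2), (23,21)}

|M| = 10 (so the lex-smallest maximum matching has 10 edges)
process left vertices in ascending order; for each, take the smallest-labelled available neighbour that still permits 10 edges overall, or leave it unmatched if none does
lex-smallest matching: {0-6, 1-3, 5-9, 10-14, 11-16, 12-8, 13-15, 17-18, 22-2, 23-21}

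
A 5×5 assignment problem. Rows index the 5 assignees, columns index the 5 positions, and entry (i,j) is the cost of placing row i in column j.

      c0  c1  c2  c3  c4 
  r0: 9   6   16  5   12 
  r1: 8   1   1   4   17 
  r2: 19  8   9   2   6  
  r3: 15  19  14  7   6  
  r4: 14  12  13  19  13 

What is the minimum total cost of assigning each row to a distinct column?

optimal assignment: row0→col1 (cost 6), row1→col2 (cost 1), row2→col3 (cost 2), row3→col4 (cost 6), row4→col0 (cost 14)
total = 6 + 1 + 2 + 6 + 14 = 29

Minimum assignment cost: 29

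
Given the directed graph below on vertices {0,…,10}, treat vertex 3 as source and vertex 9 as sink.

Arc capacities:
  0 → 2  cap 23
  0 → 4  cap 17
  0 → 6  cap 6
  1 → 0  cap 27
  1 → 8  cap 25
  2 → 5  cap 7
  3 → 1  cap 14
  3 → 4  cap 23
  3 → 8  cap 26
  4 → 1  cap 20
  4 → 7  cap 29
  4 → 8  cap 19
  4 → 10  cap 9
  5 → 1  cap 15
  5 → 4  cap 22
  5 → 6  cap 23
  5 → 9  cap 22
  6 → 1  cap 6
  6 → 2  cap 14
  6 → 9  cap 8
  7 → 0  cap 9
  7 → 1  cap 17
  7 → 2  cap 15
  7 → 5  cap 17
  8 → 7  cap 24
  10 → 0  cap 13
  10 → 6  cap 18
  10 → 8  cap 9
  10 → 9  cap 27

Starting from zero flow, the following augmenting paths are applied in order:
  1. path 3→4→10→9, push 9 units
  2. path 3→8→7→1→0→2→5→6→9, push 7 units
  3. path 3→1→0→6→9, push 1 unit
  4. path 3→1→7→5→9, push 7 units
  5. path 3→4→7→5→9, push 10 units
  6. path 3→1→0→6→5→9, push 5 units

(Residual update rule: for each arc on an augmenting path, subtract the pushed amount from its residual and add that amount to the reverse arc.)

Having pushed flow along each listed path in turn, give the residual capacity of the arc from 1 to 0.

after path 1 (3→4→10→9, push 9): res(1,0)=27
after path 2 (3→8→7→1→0→2→5→6→9, push 7): res(1,0)=20
after path 3 (3→1→0→6→9, push 1): res(1,0)=19
after path 4 (3→1→7→5→9, push 7): res(1,0)=19
after path 5 (3→4→7→5→9, push 10): res(1,0)=19
after path 6 (3→1→0→6→5→9, push 5): res(1,0)=14

Residual capacity of (1,0): 14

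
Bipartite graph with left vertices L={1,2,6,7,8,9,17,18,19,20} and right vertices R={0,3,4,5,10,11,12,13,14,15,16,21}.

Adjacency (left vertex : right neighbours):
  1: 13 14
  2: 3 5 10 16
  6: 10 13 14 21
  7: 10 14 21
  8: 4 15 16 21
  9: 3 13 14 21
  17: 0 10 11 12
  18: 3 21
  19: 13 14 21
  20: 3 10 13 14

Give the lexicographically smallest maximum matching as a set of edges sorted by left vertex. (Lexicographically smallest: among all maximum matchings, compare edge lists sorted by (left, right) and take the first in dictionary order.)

|M| = 8 (so the lex-smallest maximum matching has 8 edges)
process left vertices in ascending order; for each, take the smallest-labelled available neighbour that still permits 8 edges overall, or leave it unmatched if none does
lex-smallest matching: {1-13, 2-5, 6-10, 7-14, 8-4, 9-3, 17-0, 18-21}

Lex-smallest maximum matching: {(1,13), (2,5), (6,10), (7,14), (8,4), (9,3), (17,0), (18,21)}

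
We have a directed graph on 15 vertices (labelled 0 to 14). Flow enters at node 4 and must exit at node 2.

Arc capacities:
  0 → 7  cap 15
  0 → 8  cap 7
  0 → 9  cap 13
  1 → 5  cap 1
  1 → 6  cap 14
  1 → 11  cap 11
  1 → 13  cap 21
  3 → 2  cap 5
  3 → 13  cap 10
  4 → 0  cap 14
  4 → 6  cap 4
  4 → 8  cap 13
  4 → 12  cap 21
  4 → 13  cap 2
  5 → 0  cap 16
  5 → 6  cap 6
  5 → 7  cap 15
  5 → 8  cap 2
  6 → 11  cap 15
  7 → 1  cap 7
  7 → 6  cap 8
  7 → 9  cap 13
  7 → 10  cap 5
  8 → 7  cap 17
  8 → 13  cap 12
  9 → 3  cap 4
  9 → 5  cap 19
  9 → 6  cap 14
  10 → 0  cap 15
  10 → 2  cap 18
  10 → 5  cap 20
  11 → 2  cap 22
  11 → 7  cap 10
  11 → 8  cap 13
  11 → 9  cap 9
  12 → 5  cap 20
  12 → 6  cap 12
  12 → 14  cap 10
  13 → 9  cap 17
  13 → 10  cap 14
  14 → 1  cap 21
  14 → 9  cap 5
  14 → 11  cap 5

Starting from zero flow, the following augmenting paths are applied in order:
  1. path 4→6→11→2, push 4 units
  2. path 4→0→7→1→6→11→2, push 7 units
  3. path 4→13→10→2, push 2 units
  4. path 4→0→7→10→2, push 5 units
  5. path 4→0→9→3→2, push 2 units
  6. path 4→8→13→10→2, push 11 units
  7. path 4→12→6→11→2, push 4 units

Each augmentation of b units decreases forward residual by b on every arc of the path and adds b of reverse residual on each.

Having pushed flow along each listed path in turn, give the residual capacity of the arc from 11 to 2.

after path 1 (4→6→11→2, push 4): res(11,2)=18
after path 2 (4→0→7→1→6→11→2, push 7): res(11,2)=11
after path 3 (4→13→10→2, push 2): res(11,2)=11
after path 4 (4→0→7→10→2, push 5): res(11,2)=11
after path 5 (4→0→9→3→2, push 2): res(11,2)=11
after path 6 (4→8→13→10→2, push 11): res(11,2)=11
after path 7 (4→12→6→11→2, push 4): res(11,2)=7

Residual capacity of (11,2): 7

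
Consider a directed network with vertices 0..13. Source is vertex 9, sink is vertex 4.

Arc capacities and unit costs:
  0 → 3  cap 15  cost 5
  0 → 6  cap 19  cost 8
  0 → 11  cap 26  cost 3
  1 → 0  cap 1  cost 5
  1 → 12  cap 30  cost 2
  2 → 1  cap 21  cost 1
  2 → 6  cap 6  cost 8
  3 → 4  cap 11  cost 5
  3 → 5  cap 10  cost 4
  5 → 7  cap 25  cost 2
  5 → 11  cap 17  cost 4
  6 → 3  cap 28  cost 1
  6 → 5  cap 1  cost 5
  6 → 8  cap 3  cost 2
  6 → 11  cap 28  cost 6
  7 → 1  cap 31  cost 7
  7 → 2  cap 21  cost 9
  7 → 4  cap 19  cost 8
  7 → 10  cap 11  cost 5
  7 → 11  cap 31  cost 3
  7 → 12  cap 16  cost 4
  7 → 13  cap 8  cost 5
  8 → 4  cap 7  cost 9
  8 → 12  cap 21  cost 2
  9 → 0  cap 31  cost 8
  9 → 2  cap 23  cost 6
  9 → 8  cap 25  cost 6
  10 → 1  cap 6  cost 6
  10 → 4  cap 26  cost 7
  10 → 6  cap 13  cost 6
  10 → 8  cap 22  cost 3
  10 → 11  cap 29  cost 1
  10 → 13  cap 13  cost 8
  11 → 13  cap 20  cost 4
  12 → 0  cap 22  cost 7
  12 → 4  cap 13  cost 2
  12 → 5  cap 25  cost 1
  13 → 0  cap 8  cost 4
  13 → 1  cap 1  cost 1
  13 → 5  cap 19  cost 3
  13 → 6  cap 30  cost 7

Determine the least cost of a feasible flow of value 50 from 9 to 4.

shortest-cost path #1: 9→8→12→4 push 13 @ unit cost 10 (adds 130)
shortest-cost path #2: 9→8→4 push 7 @ unit cost 15 (adds 105)
shortest-cost path #3: 9→0→3→4 push 11 @ unit cost 18 (adds 198)
shortest-cost path #4: 9→8→12→5→7→4 push 5 @ unit cost 19 (adds 95)
shortest-cost path #5: 9→2→1→12→5→7→4 push 14 @ unit cost 20 (adds 280)
total cost = 808

Minimum cost for 50 units: 808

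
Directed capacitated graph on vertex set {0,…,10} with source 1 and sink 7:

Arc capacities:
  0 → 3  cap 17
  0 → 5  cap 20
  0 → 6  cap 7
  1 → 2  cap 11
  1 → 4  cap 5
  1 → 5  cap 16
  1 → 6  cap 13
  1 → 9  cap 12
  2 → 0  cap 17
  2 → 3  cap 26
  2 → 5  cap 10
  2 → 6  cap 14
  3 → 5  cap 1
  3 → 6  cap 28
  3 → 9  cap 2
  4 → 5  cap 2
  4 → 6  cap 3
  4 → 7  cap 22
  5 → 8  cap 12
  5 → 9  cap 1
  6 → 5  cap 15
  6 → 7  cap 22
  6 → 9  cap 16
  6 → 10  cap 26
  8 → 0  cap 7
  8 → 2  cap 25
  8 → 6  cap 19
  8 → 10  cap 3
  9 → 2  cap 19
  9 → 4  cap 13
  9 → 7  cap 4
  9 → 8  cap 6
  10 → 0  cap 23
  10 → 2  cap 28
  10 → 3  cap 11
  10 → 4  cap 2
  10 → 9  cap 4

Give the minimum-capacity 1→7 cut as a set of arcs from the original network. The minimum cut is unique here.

augment #1: 1→4→7 push 5
augment #2: 1→6→7 push 13
augment #3: 1→9→7 push 4
augment #4: 1→2→6→7 push 9
augment #5: 1→9→4→7 push 8
augment #6: 1→5→9→4→7 push 1
augment #7: 1→2→3→9→4→7 push 2
augment #8: 1→5→8→10→4→7 push 2
augment #9: 1→5→8→6→9→4→7 push 2
max flow = 46; residual-reachable set from 1 gives S-side
cut edges (S→T): {(1,4), (6,7), (9,4), (9,7), (10,4)} total cap 46

Min-cut arcs: {(1,4), (6,7), (9,4), (9,7), (10,4)} (total capacity 46)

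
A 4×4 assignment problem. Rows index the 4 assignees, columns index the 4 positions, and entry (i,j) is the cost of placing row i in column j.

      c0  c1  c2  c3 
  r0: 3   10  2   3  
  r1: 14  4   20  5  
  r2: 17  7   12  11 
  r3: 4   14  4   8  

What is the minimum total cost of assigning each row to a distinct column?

optimal assignment: row0→col2 (cost 2), row1→col3 (cost 5), row2→col1 (cost 7), row3→col0 (cost 4)
total = 2 + 5 + 7 + 4 = 18

Minimum assignment cost: 18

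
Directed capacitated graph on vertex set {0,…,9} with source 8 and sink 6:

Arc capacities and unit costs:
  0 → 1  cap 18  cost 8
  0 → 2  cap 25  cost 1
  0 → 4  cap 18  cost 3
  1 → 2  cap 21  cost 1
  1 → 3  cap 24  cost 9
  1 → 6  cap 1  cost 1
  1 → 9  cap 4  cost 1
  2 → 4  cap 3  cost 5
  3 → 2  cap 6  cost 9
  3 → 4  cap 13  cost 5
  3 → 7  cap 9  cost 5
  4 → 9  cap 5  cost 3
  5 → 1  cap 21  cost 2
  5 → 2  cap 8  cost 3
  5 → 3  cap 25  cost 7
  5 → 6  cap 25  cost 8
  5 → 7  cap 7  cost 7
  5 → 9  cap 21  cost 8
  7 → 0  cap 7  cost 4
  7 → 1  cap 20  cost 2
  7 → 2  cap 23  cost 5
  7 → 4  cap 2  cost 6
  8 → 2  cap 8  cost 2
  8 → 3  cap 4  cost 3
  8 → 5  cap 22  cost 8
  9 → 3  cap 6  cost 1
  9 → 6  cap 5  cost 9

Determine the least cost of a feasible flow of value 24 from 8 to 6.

Minimum cost for 24 units: 382

shortest-cost path #1: 8→5→1→6 push 1 @ unit cost 11 (adds 11)
shortest-cost path #2: 8→5→6 push 21 @ unit cost 16 (adds 336)
shortest-cost path #3: 8→3→7→1→5→6 push 1 @ unit cost 16 (adds 16)
shortest-cost path #4: 8→2→4→9→6 push 1 @ unit cost 19 (adds 19)
total cost = 382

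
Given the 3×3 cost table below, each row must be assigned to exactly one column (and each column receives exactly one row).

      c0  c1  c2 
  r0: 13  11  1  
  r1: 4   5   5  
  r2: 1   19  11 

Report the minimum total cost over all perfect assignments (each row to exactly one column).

Minimum assignment cost: 7

optimal assignment: row0→col2 (cost 1), row1→col1 (cost 5), row2→col0 (cost 1)
total = 1 + 5 + 1 = 7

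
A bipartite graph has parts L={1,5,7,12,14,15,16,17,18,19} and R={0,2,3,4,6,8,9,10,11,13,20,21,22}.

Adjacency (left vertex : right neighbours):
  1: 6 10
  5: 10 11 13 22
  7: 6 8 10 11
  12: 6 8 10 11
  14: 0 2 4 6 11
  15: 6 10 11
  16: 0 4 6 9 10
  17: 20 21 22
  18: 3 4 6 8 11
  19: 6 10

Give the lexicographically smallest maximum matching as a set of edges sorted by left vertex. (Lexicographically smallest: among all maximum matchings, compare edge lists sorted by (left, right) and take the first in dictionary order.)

|M| = 9 (so the lex-smallest maximum matching has 9 edges)
process left vertices in ascending order; for each, take the smallest-labelled available neighbour that still permits 9 edges overall, or leave it unmatched if none does
lex-smallest matching: {1-6, 5-13, 7-8, 12-10, 14-0, 15-11, 16-4, 17-20, 18-3}

Lex-smallest maximum matching: {(1,6), (5,13), (7,8), (12,10), (14,0), (15,11), (16,4), (17,20), (18,3)}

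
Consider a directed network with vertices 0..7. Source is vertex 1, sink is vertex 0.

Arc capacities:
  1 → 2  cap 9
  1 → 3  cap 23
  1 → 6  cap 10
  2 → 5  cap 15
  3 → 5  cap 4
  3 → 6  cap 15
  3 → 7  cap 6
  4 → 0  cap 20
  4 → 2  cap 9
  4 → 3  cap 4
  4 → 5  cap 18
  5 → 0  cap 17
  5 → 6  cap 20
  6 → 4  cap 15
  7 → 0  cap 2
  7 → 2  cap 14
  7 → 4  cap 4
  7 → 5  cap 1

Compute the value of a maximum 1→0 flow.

augment #1: 1→2→5→0 bottleneck 9, total now 9
augment #2: 1→3→5→0 bottleneck 4, total now 13
augment #3: 1→3→7→0 bottleneck 2, total now 15
augment #4: 1→6→4→0 bottleneck 10, total now 25
augment #5: 1→3→6→4→0 bottleneck 5, total now 30
augment #6: 1→3→7→4→0 bottleneck 4, total now 34

Maximum flow value: 34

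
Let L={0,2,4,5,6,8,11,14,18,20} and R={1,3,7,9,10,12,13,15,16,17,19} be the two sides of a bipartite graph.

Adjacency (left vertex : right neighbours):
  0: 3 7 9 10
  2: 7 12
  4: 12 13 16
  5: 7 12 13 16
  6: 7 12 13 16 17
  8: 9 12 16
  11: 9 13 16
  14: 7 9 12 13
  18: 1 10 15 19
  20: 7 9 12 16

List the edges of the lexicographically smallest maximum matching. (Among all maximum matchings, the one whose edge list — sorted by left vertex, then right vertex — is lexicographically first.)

Lex-smallest maximum matching: {(0,3), (2,7), (4,12), (5,13), (6,17), (8,9), (11,16), (18,1)}

|M| = 8 (so the lex-smallest maximum matching has 8 edges)
process left vertices in ascending order; for each, take the smallest-labelled available neighbour that still permits 8 edges overall, or leave it unmatched if none does
lex-smallest matching: {0-3, 2-7, 4-12, 5-13, 6-17, 8-9, 11-16, 18-1}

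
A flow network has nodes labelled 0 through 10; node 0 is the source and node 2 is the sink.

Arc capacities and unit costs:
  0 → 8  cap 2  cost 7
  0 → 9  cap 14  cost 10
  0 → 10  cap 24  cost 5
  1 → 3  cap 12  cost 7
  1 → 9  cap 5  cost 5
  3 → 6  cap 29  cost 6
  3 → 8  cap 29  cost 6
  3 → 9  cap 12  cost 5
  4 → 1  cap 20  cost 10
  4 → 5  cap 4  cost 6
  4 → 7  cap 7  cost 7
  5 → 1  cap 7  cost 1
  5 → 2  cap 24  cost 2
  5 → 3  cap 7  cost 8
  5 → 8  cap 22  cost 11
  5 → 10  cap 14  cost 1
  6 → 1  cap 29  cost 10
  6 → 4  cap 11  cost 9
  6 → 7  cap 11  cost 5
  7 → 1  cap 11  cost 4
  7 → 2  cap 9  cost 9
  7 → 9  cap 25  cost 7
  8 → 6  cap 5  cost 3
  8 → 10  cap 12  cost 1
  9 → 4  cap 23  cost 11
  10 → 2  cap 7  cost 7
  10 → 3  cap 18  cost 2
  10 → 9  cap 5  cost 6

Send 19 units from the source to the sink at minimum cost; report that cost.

Minimum cost for 19 units: 408

shortest-cost path #1: 0→10→2 push 7 @ unit cost 12 (adds 84)
shortest-cost path #2: 0→8→6→7→2 push 2 @ unit cost 24 (adds 48)
shortest-cost path #3: 0→10→3→6→7→2 push 7 @ unit cost 27 (adds 189)
shortest-cost path #4: 0→9→4→5→2 push 3 @ unit cost 29 (adds 87)
total cost = 408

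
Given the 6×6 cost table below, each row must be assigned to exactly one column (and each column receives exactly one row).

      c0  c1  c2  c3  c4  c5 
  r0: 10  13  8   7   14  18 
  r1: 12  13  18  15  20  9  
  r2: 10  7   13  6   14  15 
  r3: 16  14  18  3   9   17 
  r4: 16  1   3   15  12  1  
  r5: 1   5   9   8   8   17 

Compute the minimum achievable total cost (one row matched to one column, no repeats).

Minimum assignment cost: 34

optimal assignment: row0→col2 (cost 8), row1→col5 (cost 9), row2→col3 (cost 6), row3→col4 (cost 9), row4→col1 (cost 1), row5→col0 (cost 1)
total = 8 + 9 + 6 + 9 + 1 + 1 = 34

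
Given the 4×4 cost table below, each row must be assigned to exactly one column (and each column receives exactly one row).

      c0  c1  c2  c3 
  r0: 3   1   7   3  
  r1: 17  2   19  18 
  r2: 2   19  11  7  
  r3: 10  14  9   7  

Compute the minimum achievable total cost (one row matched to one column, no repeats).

Minimum assignment cost: 16

optimal assignment: row0→col3 (cost 3), row1→col1 (cost 2), row2→col0 (cost 2), row3→col2 (cost 9)
total = 3 + 2 + 2 + 9 = 16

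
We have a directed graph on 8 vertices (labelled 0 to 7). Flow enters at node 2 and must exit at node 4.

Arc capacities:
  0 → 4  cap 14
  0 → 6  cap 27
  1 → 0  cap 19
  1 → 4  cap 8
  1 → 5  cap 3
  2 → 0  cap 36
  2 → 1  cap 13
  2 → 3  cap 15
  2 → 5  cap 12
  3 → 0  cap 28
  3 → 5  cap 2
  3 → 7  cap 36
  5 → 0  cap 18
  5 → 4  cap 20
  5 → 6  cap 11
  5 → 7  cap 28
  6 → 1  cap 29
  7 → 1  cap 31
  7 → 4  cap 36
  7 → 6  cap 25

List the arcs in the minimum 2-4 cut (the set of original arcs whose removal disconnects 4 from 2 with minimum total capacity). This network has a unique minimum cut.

Min-cut arcs: {(0,4), (1,4), (1,5), (2,3), (2,5)} (total capacity 52)

augment #1: 2→0→4 push 14
augment #2: 2→1→4 push 8
augment #3: 2→5→4 push 12
augment #4: 2→1→5→4 push 3
augment #5: 2→3→5→4 push 2
augment #6: 2→3→7→4 push 13
max flow = 52; residual-reachable set from 2 gives S-side
cut edges (S→T): {(0,4), (1,4), (1,5), (2,3), (2,5)} total cap 52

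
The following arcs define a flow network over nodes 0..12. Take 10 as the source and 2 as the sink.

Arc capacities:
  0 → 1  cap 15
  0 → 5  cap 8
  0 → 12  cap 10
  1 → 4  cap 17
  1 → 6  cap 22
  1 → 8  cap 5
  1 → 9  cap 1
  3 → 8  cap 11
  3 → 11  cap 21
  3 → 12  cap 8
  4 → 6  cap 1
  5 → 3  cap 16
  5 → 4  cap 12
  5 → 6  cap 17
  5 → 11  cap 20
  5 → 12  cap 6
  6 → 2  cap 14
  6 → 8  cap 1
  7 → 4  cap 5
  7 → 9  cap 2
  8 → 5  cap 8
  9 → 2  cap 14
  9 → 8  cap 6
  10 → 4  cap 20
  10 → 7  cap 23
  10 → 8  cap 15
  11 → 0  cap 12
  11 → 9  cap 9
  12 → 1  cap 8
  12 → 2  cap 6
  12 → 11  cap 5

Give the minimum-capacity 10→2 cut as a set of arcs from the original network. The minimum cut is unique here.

Min-cut arcs: {(4,6), (7,9), (8,5)} (total capacity 11)

augment #1: 10→4→6→2 push 1
augment #2: 10→7→9→2 push 2
augment #3: 10→8→5→6→2 push 8
max flow = 11; residual-reachable set from 10 gives S-side
cut edges (S→T): {(4,6), (7,9), (8,5)} total cap 11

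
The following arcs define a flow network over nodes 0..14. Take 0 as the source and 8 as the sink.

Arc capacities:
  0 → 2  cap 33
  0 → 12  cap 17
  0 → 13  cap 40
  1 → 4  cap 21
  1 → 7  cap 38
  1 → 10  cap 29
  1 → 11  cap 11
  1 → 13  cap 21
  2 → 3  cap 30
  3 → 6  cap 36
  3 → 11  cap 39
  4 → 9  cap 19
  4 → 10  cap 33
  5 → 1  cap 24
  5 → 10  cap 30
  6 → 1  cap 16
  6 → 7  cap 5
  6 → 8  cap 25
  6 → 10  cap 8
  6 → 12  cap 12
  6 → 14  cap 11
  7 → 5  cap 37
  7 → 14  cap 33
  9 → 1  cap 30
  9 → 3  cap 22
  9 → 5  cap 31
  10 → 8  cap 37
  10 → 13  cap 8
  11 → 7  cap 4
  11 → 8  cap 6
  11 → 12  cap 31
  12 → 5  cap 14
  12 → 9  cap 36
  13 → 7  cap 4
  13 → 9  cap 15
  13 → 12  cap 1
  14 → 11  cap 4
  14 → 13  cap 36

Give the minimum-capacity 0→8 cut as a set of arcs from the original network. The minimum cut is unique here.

Min-cut arcs: {(0,12), (2,3), (13,7), (13,9), (13,12)} (total capacity 67)

augment #1: 0→2→3→6→8 push 25
augment #2: 0→2→3→11→8 push 5
augment #3: 0→12→5→10→8 push 14
augment #4: 0→12→9→1→10→8 push 3
augment #5: 0→13→7→5→10→8 push 4
augment #6: 0→13→9→1→10→8 push 15
augment #7: 0→13→12→9→1→10→8 push 1
max flow = 67; residual-reachable set from 0 gives S-side
cut edges (S→T): {(0,12), (2,3), (13,7), (13,9), (13,12)} total cap 67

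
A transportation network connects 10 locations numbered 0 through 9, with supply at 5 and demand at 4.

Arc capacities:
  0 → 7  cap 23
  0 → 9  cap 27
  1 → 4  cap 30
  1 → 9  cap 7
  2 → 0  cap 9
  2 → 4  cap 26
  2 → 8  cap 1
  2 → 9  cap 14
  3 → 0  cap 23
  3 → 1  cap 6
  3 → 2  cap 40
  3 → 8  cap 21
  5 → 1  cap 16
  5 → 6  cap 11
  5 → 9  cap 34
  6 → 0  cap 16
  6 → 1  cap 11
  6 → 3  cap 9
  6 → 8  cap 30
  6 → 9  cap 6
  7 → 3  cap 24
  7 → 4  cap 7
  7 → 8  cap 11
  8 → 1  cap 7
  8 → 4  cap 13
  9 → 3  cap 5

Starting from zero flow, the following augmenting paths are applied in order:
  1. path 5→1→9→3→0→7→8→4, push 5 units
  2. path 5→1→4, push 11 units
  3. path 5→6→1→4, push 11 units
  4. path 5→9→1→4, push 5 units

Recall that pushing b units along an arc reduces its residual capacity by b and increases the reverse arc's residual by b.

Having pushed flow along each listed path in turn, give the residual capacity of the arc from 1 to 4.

after path 1 (5→1→9→3→0→7→8→4, push 5): res(1,4)=30
after path 2 (5→1→4, push 11): res(1,4)=19
after path 3 (5→6→1→4, push 11): res(1,4)=8
after path 4 (5→9→1→4, push 5): res(1,4)=3

Residual capacity of (1,4): 3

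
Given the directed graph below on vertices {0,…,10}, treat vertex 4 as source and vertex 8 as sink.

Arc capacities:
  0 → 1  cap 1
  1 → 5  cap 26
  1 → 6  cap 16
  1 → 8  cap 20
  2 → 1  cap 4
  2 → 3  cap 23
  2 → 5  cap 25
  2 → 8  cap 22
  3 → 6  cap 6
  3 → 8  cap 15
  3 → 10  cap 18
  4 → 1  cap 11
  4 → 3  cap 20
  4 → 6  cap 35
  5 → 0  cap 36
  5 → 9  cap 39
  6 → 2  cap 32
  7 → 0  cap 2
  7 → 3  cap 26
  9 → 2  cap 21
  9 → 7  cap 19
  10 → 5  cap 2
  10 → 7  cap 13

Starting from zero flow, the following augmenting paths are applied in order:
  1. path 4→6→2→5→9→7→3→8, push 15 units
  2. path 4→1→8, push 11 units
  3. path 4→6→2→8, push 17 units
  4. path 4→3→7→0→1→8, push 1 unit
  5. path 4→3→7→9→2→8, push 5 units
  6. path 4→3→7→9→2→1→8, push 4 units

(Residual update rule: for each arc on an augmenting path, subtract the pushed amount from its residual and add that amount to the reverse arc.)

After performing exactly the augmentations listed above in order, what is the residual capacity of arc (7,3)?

after path 1 (4→6→2→5→9→7→3→8, push 15): res(7,3)=11
after path 2 (4→1→8, push 11): res(7,3)=11
after path 3 (4→6→2→8, push 17): res(7,3)=11
after path 4 (4→3→7→0→1→8, push 1): res(7,3)=12
after path 5 (4→3→7→9→2→8, push 5): res(7,3)=17
after path 6 (4→3→7→9→2→1→8, push 4): res(7,3)=21

Residual capacity of (7,3): 21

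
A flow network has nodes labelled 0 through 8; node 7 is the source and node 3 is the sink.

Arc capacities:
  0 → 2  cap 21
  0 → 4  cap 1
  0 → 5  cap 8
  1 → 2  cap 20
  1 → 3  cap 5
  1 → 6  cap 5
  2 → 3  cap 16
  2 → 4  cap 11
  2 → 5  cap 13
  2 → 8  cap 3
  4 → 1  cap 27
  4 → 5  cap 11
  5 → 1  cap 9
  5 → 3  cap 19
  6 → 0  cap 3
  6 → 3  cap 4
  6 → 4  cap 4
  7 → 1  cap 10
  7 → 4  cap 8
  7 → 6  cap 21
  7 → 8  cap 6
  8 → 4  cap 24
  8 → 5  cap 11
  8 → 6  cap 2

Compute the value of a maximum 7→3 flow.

Maximum flow value: 35

augment #1: 7→1→3 bottleneck 5, total now 5
augment #2: 7→6→3 bottleneck 4, total now 9
augment #3: 7→1→2→3 bottleneck 5, total now 14
augment #4: 7→4→5→3 bottleneck 8, total now 22
augment #5: 7→8→5→3 bottleneck 6, total now 28
augment #6: 7→6→0→2→3 bottleneck 3, total now 31
augment #7: 7→6→4→5→3 bottleneck 3, total now 34
augment #8: 7→6→4→1→2→3 bottleneck 1, total now 35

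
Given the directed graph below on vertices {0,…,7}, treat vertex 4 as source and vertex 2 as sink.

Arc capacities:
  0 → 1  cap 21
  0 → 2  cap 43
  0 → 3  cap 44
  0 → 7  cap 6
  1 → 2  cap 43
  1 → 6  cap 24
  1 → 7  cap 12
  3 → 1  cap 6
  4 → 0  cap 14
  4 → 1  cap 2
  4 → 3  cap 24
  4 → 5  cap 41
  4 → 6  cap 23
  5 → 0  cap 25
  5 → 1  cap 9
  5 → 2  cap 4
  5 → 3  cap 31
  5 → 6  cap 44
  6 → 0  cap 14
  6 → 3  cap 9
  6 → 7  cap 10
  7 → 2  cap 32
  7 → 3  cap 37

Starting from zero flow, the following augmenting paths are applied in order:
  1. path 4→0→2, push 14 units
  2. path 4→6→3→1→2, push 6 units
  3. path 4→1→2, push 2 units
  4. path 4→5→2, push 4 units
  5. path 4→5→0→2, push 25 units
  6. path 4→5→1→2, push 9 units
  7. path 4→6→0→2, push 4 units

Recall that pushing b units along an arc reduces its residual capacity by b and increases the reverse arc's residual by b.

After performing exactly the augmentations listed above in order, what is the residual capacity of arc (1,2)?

Residual capacity of (1,2): 26

after path 1 (4→0→2, push 14): res(1,2)=43
after path 2 (4→6→3→1→2, push 6): res(1,2)=37
after path 3 (4→1→2, push 2): res(1,2)=35
after path 4 (4→5→2, push 4): res(1,2)=35
after path 5 (4→5→0→2, push 25): res(1,2)=35
after path 6 (4→5→1→2, push 9): res(1,2)=26
after path 7 (4→6→0→2, push 4): res(1,2)=26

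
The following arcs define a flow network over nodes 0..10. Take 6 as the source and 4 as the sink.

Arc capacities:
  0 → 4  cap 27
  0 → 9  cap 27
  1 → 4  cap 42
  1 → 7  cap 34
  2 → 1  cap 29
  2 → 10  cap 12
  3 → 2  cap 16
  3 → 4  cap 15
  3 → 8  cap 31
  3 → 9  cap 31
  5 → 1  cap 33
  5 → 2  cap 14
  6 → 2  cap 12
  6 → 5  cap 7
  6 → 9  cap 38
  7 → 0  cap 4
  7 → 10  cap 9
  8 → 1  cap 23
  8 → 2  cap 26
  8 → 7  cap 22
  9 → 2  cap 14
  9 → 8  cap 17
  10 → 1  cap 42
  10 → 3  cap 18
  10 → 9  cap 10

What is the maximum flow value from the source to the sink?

augment #1: 6→2→1→4 bottleneck 12, total now 12
augment #2: 6→5→1→4 bottleneck 7, total now 19
augment #3: 6→9→2→1→4 bottleneck 14, total now 33
augment #4: 6→9→8→1→4 bottleneck 9, total now 42
augment #5: 6→9→8→7→0→4 bottleneck 4, total now 46
augment #6: 6→9→8→2→10→3→4 bottleneck 4, total now 50

Maximum flow value: 50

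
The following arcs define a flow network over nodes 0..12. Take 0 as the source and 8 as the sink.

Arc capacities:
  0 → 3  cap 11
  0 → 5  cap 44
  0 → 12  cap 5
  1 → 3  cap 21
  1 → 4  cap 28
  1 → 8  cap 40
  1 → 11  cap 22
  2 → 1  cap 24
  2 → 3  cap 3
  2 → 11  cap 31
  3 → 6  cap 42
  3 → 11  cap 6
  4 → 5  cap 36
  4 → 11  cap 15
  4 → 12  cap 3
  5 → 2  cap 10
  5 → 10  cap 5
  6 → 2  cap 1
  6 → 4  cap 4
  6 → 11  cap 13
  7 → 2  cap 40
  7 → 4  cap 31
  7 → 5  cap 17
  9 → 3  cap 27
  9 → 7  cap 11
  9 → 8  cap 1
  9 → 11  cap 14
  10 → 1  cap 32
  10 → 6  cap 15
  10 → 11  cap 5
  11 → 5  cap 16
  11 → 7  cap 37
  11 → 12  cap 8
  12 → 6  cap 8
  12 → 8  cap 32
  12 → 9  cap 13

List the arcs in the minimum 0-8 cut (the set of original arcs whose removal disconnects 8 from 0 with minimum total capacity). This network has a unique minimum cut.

augment #1: 0→12→8 push 5
augment #2: 0→3→11→12→8 push 6
augment #3: 0→5→2→1→8 push 10
augment #4: 0→5→10→1→8 push 5
augment #5: 0→3→6→2→1→8 push 1
augment #6: 0→3→6→4→12→8 push 3
augment #7: 0→3→6→11→12→8 push 1
max flow = 31; residual-reachable set from 0 gives S-side
cut edges (S→T): {(0,3), (0,12), (5,2), (5,10)} total cap 31

Min-cut arcs: {(0,3), (0,12), (5,2), (5,10)} (total capacity 31)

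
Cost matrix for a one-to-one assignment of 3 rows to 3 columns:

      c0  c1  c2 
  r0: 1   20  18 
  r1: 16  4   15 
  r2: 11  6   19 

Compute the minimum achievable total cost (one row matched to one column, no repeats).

Minimum assignment cost: 22

optimal assignment: row0→col0 (cost 1), row1→col2 (cost 15), row2→col1 (cost 6)
total = 1 + 15 + 6 = 22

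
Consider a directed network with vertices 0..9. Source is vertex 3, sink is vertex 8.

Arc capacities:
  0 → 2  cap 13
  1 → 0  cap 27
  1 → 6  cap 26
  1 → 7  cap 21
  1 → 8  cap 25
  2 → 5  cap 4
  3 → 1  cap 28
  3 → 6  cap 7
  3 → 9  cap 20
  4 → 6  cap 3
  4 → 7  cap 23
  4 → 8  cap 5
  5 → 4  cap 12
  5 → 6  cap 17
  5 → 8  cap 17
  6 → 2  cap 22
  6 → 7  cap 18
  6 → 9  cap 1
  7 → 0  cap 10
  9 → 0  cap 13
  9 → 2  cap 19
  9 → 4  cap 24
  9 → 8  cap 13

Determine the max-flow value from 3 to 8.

Maximum flow value: 47

augment #1: 3→1→8 bottleneck 25, total now 25
augment #2: 3→9→8 bottleneck 13, total now 38
augment #3: 3→9→4→8 bottleneck 5, total now 43
augment #4: 3→6→2→5→8 bottleneck 4, total now 47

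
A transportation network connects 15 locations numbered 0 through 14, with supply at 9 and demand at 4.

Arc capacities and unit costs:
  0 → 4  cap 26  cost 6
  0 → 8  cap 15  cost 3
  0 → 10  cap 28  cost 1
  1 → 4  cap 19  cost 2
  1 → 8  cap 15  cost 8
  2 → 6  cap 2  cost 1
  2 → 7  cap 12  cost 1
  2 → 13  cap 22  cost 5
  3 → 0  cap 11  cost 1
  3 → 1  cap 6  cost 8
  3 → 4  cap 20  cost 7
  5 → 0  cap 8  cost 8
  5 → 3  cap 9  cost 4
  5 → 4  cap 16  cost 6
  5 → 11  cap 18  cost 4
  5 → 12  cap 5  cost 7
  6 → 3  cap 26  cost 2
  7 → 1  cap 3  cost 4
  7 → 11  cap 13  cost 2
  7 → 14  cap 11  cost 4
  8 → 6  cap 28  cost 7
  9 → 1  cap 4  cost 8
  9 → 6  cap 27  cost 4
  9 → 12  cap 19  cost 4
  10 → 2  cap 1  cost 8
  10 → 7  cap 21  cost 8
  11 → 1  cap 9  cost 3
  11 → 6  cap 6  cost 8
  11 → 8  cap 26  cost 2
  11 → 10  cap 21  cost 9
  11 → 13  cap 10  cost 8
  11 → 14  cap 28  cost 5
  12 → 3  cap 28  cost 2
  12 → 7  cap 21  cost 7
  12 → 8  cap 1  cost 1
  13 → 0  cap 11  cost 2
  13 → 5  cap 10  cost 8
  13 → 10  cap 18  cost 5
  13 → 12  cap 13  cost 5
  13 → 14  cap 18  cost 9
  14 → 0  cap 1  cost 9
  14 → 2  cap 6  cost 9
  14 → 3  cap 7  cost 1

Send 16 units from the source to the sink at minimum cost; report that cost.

shortest-cost path #1: 9→1→4 push 4 @ unit cost 10 (adds 40)
shortest-cost path #2: 9→12→3→4 push 12 @ unit cost 13 (adds 156)
total cost = 196

Minimum cost for 16 units: 196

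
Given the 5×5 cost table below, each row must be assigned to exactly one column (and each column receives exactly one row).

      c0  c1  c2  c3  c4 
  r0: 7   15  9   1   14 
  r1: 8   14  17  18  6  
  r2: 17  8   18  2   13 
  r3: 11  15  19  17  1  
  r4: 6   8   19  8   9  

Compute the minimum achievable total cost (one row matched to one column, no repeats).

Minimum assignment cost: 28

optimal assignment: row0→col2 (cost 9), row1→col0 (cost 8), row2→col3 (cost 2), row3→col4 (cost 1), row4→col1 (cost 8)
total = 9 + 8 + 2 + 1 + 8 = 28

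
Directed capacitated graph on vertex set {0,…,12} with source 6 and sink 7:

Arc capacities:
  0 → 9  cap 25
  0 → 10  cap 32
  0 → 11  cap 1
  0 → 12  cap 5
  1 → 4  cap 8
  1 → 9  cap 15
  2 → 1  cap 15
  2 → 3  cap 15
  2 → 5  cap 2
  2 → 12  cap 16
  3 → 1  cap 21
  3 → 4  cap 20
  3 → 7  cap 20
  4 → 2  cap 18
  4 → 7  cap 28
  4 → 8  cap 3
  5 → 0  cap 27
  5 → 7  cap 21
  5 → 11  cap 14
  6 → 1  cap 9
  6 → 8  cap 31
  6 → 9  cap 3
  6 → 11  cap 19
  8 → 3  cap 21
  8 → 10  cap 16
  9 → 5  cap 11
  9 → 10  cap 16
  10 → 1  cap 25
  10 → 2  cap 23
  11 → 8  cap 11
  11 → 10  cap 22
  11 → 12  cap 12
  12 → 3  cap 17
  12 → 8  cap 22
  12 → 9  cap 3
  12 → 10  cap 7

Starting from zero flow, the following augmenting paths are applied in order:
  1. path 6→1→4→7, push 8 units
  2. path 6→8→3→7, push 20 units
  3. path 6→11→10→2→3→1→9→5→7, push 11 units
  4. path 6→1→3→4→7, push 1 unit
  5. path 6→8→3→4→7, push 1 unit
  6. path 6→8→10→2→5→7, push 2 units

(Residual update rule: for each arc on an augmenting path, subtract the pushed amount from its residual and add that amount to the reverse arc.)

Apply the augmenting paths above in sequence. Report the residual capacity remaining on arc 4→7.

after path 1 (6→1→4→7, push 8): res(4,7)=20
after path 2 (6→8→3→7, push 20): res(4,7)=20
after path 3 (6→11→10→2→3→1→9→5→7, push 11): res(4,7)=20
after path 4 (6→1→3→4→7, push 1): res(4,7)=19
after path 5 (6→8→3→4→7, push 1): res(4,7)=18
after path 6 (6→8→10→2→5→7, push 2): res(4,7)=18

Residual capacity of (4,7): 18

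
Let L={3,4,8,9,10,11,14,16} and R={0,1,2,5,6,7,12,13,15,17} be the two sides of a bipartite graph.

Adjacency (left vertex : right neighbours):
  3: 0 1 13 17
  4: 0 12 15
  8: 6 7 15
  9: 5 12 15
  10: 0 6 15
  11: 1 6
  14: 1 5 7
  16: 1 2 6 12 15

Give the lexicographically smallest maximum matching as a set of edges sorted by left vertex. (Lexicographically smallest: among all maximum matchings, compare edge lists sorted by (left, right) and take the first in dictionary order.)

Lex-smallest maximum matching: {(3,0), (4,12), (8,6), (9,5), (10,15), (11,1), (14,7), (16,2)}

|M| = 8 (so the lex-smallest maximum matching has 8 edges)
process left vertices in ascending order; for each, take the smallest-labelled available neighbour that still permits 8 edges overall, or leave it unmatched if none does
lex-smallest matching: {3-0, 4-12, 8-6, 9-5, 10-15, 11-1, 14-7, 16-2}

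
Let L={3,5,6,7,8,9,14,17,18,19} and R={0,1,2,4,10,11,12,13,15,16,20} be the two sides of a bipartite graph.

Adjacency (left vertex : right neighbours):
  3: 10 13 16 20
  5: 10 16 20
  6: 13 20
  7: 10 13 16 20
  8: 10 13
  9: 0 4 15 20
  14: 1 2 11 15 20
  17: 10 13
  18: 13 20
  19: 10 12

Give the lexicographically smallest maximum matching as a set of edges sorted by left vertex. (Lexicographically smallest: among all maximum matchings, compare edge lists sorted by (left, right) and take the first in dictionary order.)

Lex-smallest maximum matching: {(3,10), (5,16), (6,13), (7,20), (9,0), (14,1), (19,12)}

|M| = 7 (so the lex-smallest maximum matching has 7 edges)
process left vertices in ascending order; for each, take the smallest-labelled available neighbour that still permits 7 edges overall, or leave it unmatched if none does
lex-smallest matching: {3-10, 5-16, 6-13, 7-20, 9-0, 14-1, 19-12}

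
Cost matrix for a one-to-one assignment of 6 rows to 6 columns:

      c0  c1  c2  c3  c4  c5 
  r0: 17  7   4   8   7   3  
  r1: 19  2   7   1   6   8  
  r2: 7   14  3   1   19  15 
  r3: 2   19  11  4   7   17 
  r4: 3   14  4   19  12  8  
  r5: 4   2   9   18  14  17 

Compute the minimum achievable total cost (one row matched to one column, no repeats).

Minimum assignment cost: 18

optimal assignment: row0→col5 (cost 3), row1→col4 (cost 6), row2→col3 (cost 1), row3→col0 (cost 2), row4→col2 (cost 4), row5→col1 (cost 2)
total = 3 + 6 + 1 + 2 + 4 + 2 = 18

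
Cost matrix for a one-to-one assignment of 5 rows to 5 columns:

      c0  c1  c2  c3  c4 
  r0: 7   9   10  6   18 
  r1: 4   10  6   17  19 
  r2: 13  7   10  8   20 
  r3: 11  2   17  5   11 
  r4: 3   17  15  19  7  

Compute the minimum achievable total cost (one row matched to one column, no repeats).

optimal assignment: row0→col3 (cost 6), row1→col0 (cost 4), row2→col2 (cost 10), row3→col1 (cost 2), row4→col4 (cost 7)
total = 6 + 4 + 10 + 2 + 7 = 29

Minimum assignment cost: 29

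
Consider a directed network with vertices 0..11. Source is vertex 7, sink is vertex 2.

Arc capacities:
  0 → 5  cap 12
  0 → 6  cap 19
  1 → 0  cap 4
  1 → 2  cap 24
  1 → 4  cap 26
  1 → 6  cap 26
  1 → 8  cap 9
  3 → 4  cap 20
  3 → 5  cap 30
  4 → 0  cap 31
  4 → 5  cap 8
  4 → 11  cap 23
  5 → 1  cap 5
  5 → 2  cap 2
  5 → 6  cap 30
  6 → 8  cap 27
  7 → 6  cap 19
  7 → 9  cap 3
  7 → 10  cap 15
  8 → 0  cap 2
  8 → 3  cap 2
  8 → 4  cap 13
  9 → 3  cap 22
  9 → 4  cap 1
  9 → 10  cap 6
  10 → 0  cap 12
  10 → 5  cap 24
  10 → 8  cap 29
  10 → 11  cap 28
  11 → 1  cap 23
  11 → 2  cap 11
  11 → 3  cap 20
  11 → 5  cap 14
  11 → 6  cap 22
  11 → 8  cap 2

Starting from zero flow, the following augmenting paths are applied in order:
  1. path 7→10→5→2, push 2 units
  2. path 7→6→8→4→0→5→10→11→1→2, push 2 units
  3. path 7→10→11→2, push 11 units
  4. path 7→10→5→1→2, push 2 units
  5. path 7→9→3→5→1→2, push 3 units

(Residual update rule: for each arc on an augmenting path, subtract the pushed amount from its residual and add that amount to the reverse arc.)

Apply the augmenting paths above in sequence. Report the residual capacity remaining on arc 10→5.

after path 1 (7→10→5→2, push 2): res(10,5)=22
after path 2 (7→6→8→4→0→5→10→11→1→2, push 2): res(10,5)=24
after path 3 (7→10→11→2, push 11): res(10,5)=24
after path 4 (7→10→5→1→2, push 2): res(10,5)=22
after path 5 (7→9→3→5→1→2, push 3): res(10,5)=22

Residual capacity of (10,5): 22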